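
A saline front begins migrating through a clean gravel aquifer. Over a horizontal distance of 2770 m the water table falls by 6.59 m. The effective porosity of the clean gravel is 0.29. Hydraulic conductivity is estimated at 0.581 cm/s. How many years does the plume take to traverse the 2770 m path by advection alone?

Convert K: 0.581 cm/s × 864 = 502.0 m/day.
Hydraulic gradient i = Δh / L = 6.59 / 2770 = 0.002379.
Darcy flux q = K · i = 502.0 × 0.002379 = 1.194 m/day.
Seepage velocity v = q / n_e = 1.194 / 0.29 = 4.118 m/day.
Travel time t = L / v = 2770 / 4.118 = 672.6 days = 1.842 years.

1.84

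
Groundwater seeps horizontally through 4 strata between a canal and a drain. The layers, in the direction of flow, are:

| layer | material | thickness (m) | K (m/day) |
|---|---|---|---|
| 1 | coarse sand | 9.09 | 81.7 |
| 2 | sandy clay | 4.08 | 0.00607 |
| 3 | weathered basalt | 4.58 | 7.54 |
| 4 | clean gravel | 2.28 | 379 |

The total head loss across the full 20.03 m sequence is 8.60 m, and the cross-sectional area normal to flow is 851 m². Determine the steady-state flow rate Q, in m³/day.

10.9

Flow is perpendicular to layering, so the layers act in series and the equivalent K is the thickness-weighted harmonic mean.
Total thickness L = 9.09 + 4.08 + 4.58 + 2.28 = 20.03 m.
Σ(b_i/K_i) = 9.09/81.7 + 4.08/0.00607 + 4.58/7.54 + 2.28/379 = 672.9 d.
K_eq = L / Σ(b_i/K_i) = 20.03 / 672.9 = 0.02977 m/day.
Q = K_eq · A · (Δh/L) = 0.02977 × 851 × (8.60/20.03) = 10.88 m³/day.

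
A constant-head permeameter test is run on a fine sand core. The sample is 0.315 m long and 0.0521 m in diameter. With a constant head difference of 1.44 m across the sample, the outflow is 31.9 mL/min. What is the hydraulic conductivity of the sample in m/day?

4.71

Cross-sectional area A = π·(d/2)² = π × (0.0521/2)² = 0.002132 m².
Convert discharge: 31.9 mL/min = 5.317e-07 m³/s.
Darcy's law rearranged: K = Q·L / (A·Δh) = 5.317e-07 × 0.315 / (0.002132 × 1.44) = 5.455e-05 m/s = 4.713 m/day.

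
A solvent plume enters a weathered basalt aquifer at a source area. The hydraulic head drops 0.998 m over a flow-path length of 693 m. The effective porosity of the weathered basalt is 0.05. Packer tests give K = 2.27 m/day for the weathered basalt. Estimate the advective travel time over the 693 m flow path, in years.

Hydraulic gradient i = Δh / L = 0.998 / 693 = 0.001440.
Darcy flux q = K · i = 2.270 × 0.001440 = 0.003269 m/day.
Seepage velocity v = q / n_e = 0.003269 / 0.05 = 0.06538 m/day.
Travel time t = L / v = 693 / 0.06538 = 10599 days = 29.02 years.

29.0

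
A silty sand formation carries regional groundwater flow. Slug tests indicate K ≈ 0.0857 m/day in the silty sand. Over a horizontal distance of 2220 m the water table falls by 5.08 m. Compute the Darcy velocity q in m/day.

0.000196

Hydraulic gradient i = Δh / L = 5.08 / 2220 = 0.002288.
Specific discharge q = K · i = 0.08570 × 0.002288 = 0.0001961 m/day.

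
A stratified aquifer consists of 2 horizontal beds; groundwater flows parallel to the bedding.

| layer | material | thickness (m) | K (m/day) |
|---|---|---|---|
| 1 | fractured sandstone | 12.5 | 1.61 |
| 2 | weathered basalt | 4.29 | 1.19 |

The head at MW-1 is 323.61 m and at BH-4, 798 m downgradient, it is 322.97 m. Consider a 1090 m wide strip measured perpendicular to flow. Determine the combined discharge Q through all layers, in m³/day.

Flow is parallel to layering, so each bed carries its own Darcy discharge and the transmissivities add.
Σ(K_i·b_i) = 1.61×12.5 + 1.19×4.29 = 25.23 m²/day.
Hydraulic gradient i = (323.61 − 322.97) / 798 = 0.64 / 798 = 0.0008020.
Q = Σ(K_i·b_i) · W · i = 25.23 × 1090 × 0.0008020 = 22.06 m³/day.

22.1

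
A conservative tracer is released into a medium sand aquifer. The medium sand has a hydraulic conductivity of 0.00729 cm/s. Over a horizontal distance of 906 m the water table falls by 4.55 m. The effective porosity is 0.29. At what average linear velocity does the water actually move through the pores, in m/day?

Convert K: 0.00729 cm/s × 864 = 6.299 m/day.
Hydraulic gradient i = Δh / L = 4.55 / 906 = 0.005022.
Darcy flux q = K · i = 6.299 × 0.005022 = 0.03163 m/day.
Seepage velocity v = q / n_e = 0.03163 / 0.29 = 0.1091 m/day.

0.109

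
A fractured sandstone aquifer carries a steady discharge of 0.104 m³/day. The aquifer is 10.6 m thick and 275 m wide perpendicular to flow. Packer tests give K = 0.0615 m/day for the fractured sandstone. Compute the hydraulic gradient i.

0.000580

Cross-sectional area A = 275 × 10.6 = 2915 m².
From Q = K·A·i, i = Q / (K·A) = 0.104 / (0.06150 × 2915) = 0.0005801.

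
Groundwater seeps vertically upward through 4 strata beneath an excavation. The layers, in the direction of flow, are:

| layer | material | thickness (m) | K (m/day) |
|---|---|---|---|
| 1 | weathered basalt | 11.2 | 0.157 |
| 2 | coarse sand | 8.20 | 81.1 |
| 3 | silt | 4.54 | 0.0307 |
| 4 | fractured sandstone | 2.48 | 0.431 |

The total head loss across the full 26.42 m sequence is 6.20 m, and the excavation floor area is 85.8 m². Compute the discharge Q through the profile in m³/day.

Flow is perpendicular to layering, so the layers act in series and the equivalent K is the thickness-weighted harmonic mean.
Total thickness L = 11.2 + 8.20 + 4.54 + 2.48 = 26.42 m.
Σ(b_i/K_i) = 11.2/0.157 + 8.20/81.1 + 4.54/0.0307 + 2.48/0.431 = 225.1 d.
K_eq = L / Σ(b_i/K_i) = 26.42 / 225.1 = 0.1174 m/day.
Q = K_eq · A · (Δh/L) = 0.1174 × 85.8 × (6.20/26.42) = 2.363 m³/day.

2.36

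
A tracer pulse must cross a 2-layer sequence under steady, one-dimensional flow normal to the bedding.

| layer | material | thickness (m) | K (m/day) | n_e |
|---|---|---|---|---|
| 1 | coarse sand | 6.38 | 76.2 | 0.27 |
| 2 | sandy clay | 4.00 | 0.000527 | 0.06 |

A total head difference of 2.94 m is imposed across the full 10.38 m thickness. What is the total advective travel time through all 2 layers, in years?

With flow normal to the layers, continuity requires the same specific discharge q through every layer.
Σ(b_i/K_i) = 6.38/76.2 + 4.00/0.000527 = 7590 d.
q = Δh / Σ(b_i/K_i) = 2.94 / 7590 = 0.0003873 m/day.
In each layer the seepage velocity is v_i = q/n_i, so the layer transit time is t_i = b_i·n_i / q:
  layer 1 (coarse sand): t_1 = 6.38 × 0.27 / 0.0003873 = 4447 d
  layer 2 (sandy clay): t_2 = 4.00 × 0.06 / 0.0003873 = 619.6 d
Total t = Σ t_i = 5067 days = 13.87 years.

13.9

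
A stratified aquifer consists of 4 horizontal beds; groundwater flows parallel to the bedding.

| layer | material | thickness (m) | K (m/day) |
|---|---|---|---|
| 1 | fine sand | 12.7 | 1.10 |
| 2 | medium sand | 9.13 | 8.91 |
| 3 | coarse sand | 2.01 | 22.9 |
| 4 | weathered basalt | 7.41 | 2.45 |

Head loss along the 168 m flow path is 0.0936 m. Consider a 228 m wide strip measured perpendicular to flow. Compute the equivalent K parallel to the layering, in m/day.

5.10

Flow is parallel to layering, so each bed carries its own Darcy discharge and the transmissivities add.
Σ(K_i·b_i) = 1.10×12.7 + 8.91×9.13 + 22.9×2.01 + 2.45×7.41 = 159.5 m²/day.
Total thickness b = 31.25 m, so K_eq = Σ(K_i·b_i)/b = 5.104 m/day.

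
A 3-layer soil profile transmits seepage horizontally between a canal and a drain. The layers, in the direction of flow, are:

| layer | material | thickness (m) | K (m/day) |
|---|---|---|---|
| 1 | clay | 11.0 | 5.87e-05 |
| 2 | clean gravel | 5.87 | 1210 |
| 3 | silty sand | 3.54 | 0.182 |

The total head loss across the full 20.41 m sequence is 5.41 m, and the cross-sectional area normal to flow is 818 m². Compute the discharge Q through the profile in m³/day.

0.0236

Flow is perpendicular to layering, so the layers act in series and the equivalent K is the thickness-weighted harmonic mean.
Total thickness L = 11.0 + 5.87 + 3.54 = 20.41 m.
Σ(b_i/K_i) = 11.0/5.87e-05 + 5.87/1210 + 3.54/0.182 = 1.874e+05 d.
K_eq = L / Σ(b_i/K_i) = 20.41 / 1.874e+05 = 0.0001089 m/day.
Q = K_eq · A · (Δh/L) = 0.0001089 × 818 × (5.41/20.41) = 0.02361 m³/day.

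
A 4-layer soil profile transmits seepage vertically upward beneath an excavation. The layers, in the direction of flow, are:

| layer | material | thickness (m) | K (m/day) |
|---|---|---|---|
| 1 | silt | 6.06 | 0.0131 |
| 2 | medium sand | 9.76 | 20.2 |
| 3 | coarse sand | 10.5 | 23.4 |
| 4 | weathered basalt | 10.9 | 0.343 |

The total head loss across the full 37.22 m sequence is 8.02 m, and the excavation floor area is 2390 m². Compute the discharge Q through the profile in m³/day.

38.7

Flow is perpendicular to layering, so the layers act in series and the equivalent K is the thickness-weighted harmonic mean.
Total thickness L = 6.06 + 9.76 + 10.5 + 10.9 = 37.22 m.
Σ(b_i/K_i) = 6.06/0.0131 + 9.76/20.2 + 10.5/23.4 + 10.9/0.343 = 495.3 d.
K_eq = L / Σ(b_i/K_i) = 37.22 / 495.3 = 0.07515 m/day.
Q = K_eq · A · (Δh/L) = 0.07515 × 2390 × (8.02/37.22) = 38.70 m³/day.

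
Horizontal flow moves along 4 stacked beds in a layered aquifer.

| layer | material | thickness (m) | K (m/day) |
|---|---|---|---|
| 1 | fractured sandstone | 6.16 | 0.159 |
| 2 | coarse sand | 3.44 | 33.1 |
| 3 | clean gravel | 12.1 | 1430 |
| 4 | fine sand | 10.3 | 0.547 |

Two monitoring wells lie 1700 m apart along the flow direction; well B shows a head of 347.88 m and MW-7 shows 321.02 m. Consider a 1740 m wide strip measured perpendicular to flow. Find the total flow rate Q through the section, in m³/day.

Flow is parallel to layering, so each bed carries its own Darcy discharge and the transmissivities add.
Σ(K_i·b_i) = 0.159×6.16 + 33.1×3.44 + 1430×12.1 + 0.547×10.3 = 17423 m²/day.
Hydraulic gradient i = (347.88 − 321.02) / 1700 = 26.86 / 1700 = 0.01580.
Q = Σ(K_i·b_i) · W · i = 17423 × 1740 × 0.01580 = 4.790e+05 m³/day.

479000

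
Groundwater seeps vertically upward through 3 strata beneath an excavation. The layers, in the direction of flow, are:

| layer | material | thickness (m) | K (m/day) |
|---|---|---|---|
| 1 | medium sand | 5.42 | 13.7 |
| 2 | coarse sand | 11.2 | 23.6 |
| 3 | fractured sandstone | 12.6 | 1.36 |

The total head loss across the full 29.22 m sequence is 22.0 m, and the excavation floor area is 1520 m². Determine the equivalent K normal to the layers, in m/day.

Flow is perpendicular to layering, so the layers act in series and the equivalent K is the thickness-weighted harmonic mean.
Total thickness L = 5.42 + 11.2 + 12.6 = 29.22 m.
Σ(b_i/K_i) = 5.42/13.7 + 11.2/23.6 + 12.6/1.36 = 10.13 d.
K_eq = L / Σ(b_i/K_i) = 29.22 / 10.13 = 2.883 m/day.

2.88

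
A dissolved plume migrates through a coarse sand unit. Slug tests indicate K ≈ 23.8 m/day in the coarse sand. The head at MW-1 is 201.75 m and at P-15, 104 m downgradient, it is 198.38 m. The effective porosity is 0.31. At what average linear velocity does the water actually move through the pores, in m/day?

Hydraulic gradient i = (201.75 − 198.38) / 104 = 3.37 / 104 = 0.03240.
Darcy flux q = K · i = 23.80 × 0.03240 = 0.7712 m/day.
Seepage velocity v = q / n_e = 0.7712 / 0.31 = 2.488 m/day.

2.49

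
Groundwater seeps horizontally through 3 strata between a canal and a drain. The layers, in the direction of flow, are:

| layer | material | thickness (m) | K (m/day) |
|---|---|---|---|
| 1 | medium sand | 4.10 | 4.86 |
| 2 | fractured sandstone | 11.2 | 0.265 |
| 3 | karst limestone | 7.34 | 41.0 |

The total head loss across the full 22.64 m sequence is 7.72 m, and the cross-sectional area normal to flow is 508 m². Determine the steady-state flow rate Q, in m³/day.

90.6

Flow is perpendicular to layering, so the layers act in series and the equivalent K is the thickness-weighted harmonic mean.
Total thickness L = 4.10 + 11.2 + 7.34 = 22.64 m.
Σ(b_i/K_i) = 4.10/4.86 + 11.2/0.265 + 7.34/41.0 = 43.29 d.
K_eq = L / Σ(b_i/K_i) = 22.64 / 43.29 = 0.5230 m/day.
Q = K_eq · A · (Δh/L) = 0.5230 × 508 × (7.72/22.64) = 90.60 m³/day.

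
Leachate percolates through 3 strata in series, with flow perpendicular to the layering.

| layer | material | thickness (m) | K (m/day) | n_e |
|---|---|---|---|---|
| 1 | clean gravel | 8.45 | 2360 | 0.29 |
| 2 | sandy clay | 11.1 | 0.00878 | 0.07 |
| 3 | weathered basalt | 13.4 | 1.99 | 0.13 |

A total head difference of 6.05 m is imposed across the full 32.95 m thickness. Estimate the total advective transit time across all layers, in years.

2.86

With flow normal to the layers, continuity requires the same specific discharge q through every layer.
Σ(b_i/K_i) = 8.45/2360 + 11.1/0.00878 + 13.4/1.99 = 1271 d.
q = Δh / Σ(b_i/K_i) = 6.05 / 1271 = 0.004760 m/day.
In each layer the seepage velocity is v_i = q/n_i, so the layer transit time is t_i = b_i·n_i / q:
  layer 1 (clean gravel): t_1 = 8.45 × 0.29 / 0.004760 = 514.8 d
  layer 2 (sandy clay): t_2 = 11.1 × 0.07 / 0.004760 = 163.2 d
  layer 3 (weathered basalt): t_3 = 13.4 × 0.13 / 0.004760 = 366.0 d
Total t = Σ t_i = 1044 days = 2.858 years.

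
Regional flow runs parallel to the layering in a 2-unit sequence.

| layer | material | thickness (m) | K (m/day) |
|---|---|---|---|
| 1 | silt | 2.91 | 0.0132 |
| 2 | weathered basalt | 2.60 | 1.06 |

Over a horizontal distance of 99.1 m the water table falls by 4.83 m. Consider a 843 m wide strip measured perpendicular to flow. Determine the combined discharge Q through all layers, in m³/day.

Flow is parallel to layering, so each bed carries its own Darcy discharge and the transmissivities add.
Σ(K_i·b_i) = 0.0132×2.91 + 1.06×2.60 = 2.794 m²/day.
Hydraulic gradient i = Δh / L = 4.83 / 99.1 = 0.04874.
Q = Σ(K_i·b_i) · W · i = 2.794 × 843 × 0.04874 = 114.8 m³/day.

115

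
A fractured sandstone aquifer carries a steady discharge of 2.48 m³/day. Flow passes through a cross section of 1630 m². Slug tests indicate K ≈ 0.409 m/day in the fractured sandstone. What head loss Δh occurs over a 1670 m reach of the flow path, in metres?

6.21

From Q = K·A·i, i = Q / (K·A) = 2.48 / (0.4090 × 1630) = 0.003720.
Head loss Δh = i · L = 0.003720 × 1670 = 6.212 m.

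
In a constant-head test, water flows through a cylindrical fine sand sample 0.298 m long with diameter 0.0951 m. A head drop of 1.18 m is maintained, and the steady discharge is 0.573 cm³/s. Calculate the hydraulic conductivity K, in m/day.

1.76

Cross-sectional area A = π·(d/2)² = π × (0.0951/2)² = 0.007103 m².
Convert discharge: 0.573 cm³/s = 5.730e-07 m³/s.
Darcy's law rearranged: K = Q·L / (A·Δh) = 5.730e-07 × 0.298 / (0.007103 × 1.18) = 2.037e-05 m/s = 1.760 m/day.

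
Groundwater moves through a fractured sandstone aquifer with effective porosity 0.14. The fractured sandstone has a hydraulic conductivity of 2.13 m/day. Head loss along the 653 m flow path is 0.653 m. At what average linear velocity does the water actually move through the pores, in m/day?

Hydraulic gradient i = Δh / L = 0.653 / 653 = 0.001000.
Darcy flux q = K · i = 2.130 × 0.001000 = 0.002130 m/day.
Seepage velocity v = q / n_e = 0.002130 / 0.14 = 0.01521 m/day.

0.0152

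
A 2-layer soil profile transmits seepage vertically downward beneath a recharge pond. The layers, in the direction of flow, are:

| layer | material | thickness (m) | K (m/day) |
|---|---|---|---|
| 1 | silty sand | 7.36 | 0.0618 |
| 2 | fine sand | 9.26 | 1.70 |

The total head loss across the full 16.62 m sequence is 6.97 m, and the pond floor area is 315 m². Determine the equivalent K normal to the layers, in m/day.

0.133

Flow is perpendicular to layering, so the layers act in series and the equivalent K is the thickness-weighted harmonic mean.
Total thickness L = 7.36 + 9.26 = 16.62 m.
Σ(b_i/K_i) = 7.36/0.0618 + 9.26/1.70 = 124.5 d.
K_eq = L / Σ(b_i/K_i) = 16.62 / 124.5 = 0.1335 m/day.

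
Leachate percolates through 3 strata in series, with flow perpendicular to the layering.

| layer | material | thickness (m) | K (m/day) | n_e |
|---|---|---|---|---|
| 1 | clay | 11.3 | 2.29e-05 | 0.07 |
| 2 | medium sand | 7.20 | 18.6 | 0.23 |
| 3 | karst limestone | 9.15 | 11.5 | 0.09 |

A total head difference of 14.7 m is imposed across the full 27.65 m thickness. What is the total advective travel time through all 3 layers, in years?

With flow normal to the layers, continuity requires the same specific discharge q through every layer.
Σ(b_i/K_i) = 11.3/2.29e-05 + 7.20/18.6 + 9.15/11.5 = 4.935e+05 d.
q = Δh / Σ(b_i/K_i) = 14.7 / 4.935e+05 = 2.979e-05 m/day.
In each layer the seepage velocity is v_i = q/n_i, so the layer transit time is t_i = b_i·n_i / q:
  layer 1 (clay): t_1 = 11.3 × 0.07 / 2.979e-05 = 26552 d
  layer 2 (medium sand): t_2 = 7.20 × 0.23 / 2.979e-05 = 55589 d
  layer 3 (karst limestone): t_3 = 9.15 × 0.09 / 2.979e-05 = 27643 d
Total t = Σ t_i = 1.098e+05 days = 300.6 years.

301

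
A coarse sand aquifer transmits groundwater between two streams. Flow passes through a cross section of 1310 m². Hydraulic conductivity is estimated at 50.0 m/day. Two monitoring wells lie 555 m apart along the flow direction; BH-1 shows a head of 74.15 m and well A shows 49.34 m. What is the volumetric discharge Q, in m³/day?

2930

Hydraulic gradient i = (74.15 − 49.34) / 555 = 24.81 / 555 = 0.04470.
Darcy's law: Q = K · A · i = 50.00 × 1310 × 0.04470 = 2928 m³/day.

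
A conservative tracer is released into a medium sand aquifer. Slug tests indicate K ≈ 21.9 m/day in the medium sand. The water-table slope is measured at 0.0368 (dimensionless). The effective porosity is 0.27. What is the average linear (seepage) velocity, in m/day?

2.98

Hydraulic gradient i = 0.0368.
Darcy flux q = K · i = 21.90 × 0.03680 = 0.8059 m/day.
Seepage velocity v = q / n_e = 0.8059 / 0.27 = 2.985 m/day.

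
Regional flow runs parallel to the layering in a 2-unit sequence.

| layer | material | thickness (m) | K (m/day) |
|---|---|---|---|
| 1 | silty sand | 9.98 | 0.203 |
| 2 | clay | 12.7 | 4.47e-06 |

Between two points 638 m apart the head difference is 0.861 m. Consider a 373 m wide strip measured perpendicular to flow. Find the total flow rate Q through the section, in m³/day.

Flow is parallel to layering, so each bed carries its own Darcy discharge and the transmissivities add.
Σ(K_i·b_i) = 0.203×9.98 + 4.47e-06×12.7 = 2.026 m²/day.
Hydraulic gradient i = Δh / L = 0.861 / 638 = 0.001350.
Q = Σ(K_i·b_i) · W · i = 2.026 × 373 × 0.001350 = 1.020 m³/day.

1.02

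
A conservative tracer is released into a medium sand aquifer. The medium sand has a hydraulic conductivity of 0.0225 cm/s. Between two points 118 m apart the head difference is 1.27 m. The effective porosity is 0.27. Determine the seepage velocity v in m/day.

0.775

Convert K: 0.0225 cm/s × 864 = 19.44 m/day.
Hydraulic gradient i = Δh / L = 1.27 / 118 = 0.01076.
Darcy flux q = K · i = 19.44 × 0.01076 = 0.2092 m/day.
Seepage velocity v = q / n_e = 0.2092 / 0.27 = 0.7749 m/day.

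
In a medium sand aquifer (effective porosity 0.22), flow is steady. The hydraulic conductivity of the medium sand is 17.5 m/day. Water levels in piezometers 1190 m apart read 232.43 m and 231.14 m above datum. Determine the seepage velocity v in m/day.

Hydraulic gradient i = (232.43 − 231.14) / 1190 = 1.29 / 1190 = 0.001084.
Darcy flux q = K · i = 17.50 × 0.001084 = 0.01897 m/day.
Seepage velocity v = q / n_e = 0.01897 / 0.22 = 0.08623 m/day.

0.0862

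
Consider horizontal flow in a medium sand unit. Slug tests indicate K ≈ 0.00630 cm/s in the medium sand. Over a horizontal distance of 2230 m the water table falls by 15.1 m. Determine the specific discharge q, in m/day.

Convert K: 0.00630 cm/s × 864 = 5.443 m/day.
Hydraulic gradient i = Δh / L = 15.1 / 2230 = 0.006771.
Specific discharge q = K · i = 5.443 × 0.006771 = 0.03686 m/day.

0.0369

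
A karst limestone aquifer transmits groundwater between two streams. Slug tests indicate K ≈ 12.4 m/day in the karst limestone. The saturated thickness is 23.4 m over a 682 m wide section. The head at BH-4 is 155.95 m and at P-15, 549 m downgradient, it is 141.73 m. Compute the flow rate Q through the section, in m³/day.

5130

Cross-sectional area A = 682 × 23.4 = 15959 m².
Hydraulic gradient i = (155.95 − 141.73) / 549 = 14.22 / 549 = 0.02590.
Darcy's law: Q = K · A · i = 12.40 × 15959 × 0.02590 = 5126 m³/day.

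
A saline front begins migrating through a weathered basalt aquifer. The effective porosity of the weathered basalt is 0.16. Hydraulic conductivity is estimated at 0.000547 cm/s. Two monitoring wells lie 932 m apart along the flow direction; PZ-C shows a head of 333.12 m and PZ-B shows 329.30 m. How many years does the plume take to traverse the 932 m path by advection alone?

Convert K: 0.000547 cm/s × 864 = 0.4726 m/day.
Hydraulic gradient i = (333.12 − 329.30) / 932 = 3.82 / 932 = 0.004099.
Darcy flux q = K · i = 0.4726 × 0.004099 = 0.001937 m/day.
Seepage velocity v = q / n_e = 0.001937 / 0.16 = 0.01211 m/day.
Travel time t = L / v = 932 / 0.01211 = 76982 days = 210.8 years.

211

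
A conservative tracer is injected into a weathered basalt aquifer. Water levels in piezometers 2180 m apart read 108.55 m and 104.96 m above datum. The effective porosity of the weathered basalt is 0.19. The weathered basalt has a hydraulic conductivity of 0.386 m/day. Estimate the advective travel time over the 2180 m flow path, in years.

1780

Hydraulic gradient i = (108.55 − 104.96) / 2180 = 3.59 / 2180 = 0.001647.
Darcy flux q = K · i = 0.3860 × 0.001647 = 0.0006357 m/day.
Seepage velocity v = q / n_e = 0.0006357 / 0.19 = 0.003346 m/day.
Travel time t = L / v = 2180 / 0.003346 = 6.516e+05 days = 1784 years.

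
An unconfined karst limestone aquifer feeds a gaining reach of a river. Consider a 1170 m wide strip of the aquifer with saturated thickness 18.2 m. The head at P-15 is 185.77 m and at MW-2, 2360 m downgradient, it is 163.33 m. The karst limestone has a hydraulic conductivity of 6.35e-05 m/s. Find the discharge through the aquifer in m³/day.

Convert K: 6.35e-05 m/s × 86400 = 5.486 m/day.
Cross-sectional area A = 1170 × 18.2 = 21294 m².
Hydraulic gradient i = (185.77 − 163.33) / 2360 = 22.44 / 2360 = 0.009508.
Darcy's law: Q = K · A · i = 5.486 × 21294 × 0.009508 = 1111 m³/day.

1110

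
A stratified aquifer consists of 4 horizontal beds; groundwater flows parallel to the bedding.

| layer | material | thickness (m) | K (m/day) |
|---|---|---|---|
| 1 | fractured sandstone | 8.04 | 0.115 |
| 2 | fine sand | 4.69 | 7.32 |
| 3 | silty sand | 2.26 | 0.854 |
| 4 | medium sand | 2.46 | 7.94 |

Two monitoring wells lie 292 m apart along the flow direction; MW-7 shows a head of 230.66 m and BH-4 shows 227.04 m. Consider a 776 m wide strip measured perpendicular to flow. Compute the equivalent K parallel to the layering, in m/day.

Flow is parallel to layering, so each bed carries its own Darcy discharge and the transmissivities add.
Σ(K_i·b_i) = 0.115×8.04 + 7.32×4.69 + 0.854×2.26 + 7.94×2.46 = 56.72 m²/day.
Total thickness b = 17.45 m, so K_eq = Σ(K_i·b_i)/b = 3.250 m/day.

3.25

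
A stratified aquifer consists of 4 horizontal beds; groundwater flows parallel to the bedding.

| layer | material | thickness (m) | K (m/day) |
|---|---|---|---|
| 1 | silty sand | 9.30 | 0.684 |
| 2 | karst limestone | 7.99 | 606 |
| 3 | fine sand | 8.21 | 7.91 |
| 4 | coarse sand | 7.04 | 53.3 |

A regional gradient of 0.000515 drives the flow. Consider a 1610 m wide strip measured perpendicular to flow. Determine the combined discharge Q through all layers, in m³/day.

Flow is parallel to layering, so each bed carries its own Darcy discharge and the transmissivities add.
Σ(K_i·b_i) = 0.684×9.30 + 606×7.99 + 7.91×8.21 + 53.3×7.04 = 5288 m²/day.
Hydraulic gradient i = 0.000515.
Q = Σ(K_i·b_i) · W · i = 5288 × 1610 × 0.0005150 = 4385 m³/day.

4380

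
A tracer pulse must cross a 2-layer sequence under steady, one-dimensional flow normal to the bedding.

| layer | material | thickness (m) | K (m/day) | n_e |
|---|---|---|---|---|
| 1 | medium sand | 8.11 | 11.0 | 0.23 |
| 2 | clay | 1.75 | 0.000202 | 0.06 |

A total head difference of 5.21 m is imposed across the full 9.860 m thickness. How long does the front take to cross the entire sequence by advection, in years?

With flow normal to the layers, continuity requires the same specific discharge q through every layer.
Σ(b_i/K_i) = 8.11/11.0 + 1.75/0.000202 = 8664 d.
q = Δh / Σ(b_i/K_i) = 5.21 / 8664 = 0.0006013 m/day.
In each layer the seepage velocity is v_i = q/n_i, so the layer transit time is t_i = b_i·n_i / q:
  layer 1 (medium sand): t_1 = 8.11 × 0.23 / 0.0006013 = 3102 d
  layer 2 (clay): t_2 = 1.75 × 0.06 / 0.0006013 = 174.6 d
Total t = Σ t_i = 3277 days = 8.971 years.

8.97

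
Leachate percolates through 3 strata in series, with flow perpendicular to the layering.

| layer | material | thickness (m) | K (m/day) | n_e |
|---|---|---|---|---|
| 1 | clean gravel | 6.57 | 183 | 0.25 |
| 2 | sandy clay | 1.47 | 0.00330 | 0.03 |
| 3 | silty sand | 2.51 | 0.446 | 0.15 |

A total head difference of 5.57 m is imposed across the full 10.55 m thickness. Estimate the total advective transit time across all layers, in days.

With flow normal to the layers, continuity requires the same specific discharge q through every layer.
Σ(b_i/K_i) = 6.57/183 + 1.47/0.00330 + 2.51/0.446 = 451.1 d.
q = Δh / Σ(b_i/K_i) = 5.57 / 451.1 = 0.01235 m/day.
In each layer the seepage velocity is v_i = q/n_i, so the layer transit time is t_i = b_i·n_i / q:
  layer 1 (clean gravel): t_1 = 6.57 × 0.25 / 0.01235 = 133.0 d
  layer 2 (sandy clay): t_2 = 1.47 × 0.03 / 0.01235 = 3.572 d
  layer 3 (silty sand): t_3 = 2.51 × 0.15 / 0.01235 = 30.49 d
Total t = Σ t_i = 167.1 days.

167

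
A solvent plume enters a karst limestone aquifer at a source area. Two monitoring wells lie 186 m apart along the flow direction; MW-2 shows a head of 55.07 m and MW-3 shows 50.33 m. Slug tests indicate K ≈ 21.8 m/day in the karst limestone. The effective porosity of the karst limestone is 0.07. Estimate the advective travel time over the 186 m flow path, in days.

23.4

Hydraulic gradient i = (55.07 − 50.33) / 186 = 4.74 / 186 = 0.02548.
Darcy flux q = K · i = 21.80 × 0.02548 = 0.5555 m/day.
Seepage velocity v = q / n_e = 0.5555 / 0.07 = 7.936 m/day.
Travel time t = L / v = 186 / 7.936 = 23.44 days.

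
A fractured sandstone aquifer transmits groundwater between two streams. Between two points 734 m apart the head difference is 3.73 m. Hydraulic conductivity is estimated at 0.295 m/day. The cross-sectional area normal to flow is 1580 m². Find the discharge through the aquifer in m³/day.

2.37

Hydraulic gradient i = Δh / L = 3.73 / 734 = 0.005082.
Darcy's law: Q = K · A · i = 0.2950 × 1580 × 0.005082 = 2.369 m³/day.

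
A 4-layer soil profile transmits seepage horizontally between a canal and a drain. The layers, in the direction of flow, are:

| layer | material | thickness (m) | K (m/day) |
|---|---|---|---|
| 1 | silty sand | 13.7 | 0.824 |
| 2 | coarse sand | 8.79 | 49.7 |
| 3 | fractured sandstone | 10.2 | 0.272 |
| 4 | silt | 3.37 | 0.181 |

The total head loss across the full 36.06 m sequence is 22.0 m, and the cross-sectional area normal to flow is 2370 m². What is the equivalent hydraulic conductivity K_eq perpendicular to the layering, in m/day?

0.495

Flow is perpendicular to layering, so the layers act in series and the equivalent K is the thickness-weighted harmonic mean.
Total thickness L = 13.7 + 8.79 + 10.2 + 3.37 = 36.06 m.
Σ(b_i/K_i) = 13.7/0.824 + 8.79/49.7 + 10.2/0.272 + 3.37/0.181 = 72.92 d.
K_eq = L / Σ(b_i/K_i) = 36.06 / 72.92 = 0.4945 m/day.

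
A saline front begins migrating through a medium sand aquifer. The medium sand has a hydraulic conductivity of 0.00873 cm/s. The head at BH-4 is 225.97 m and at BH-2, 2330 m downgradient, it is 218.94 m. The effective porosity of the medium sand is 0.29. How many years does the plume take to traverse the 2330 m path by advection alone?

81.3

Convert K: 0.00873 cm/s × 864 = 7.543 m/day.
Hydraulic gradient i = (225.97 − 218.94) / 2330 = 7.03 / 2330 = 0.003017.
Darcy flux q = K · i = 7.543 × 0.003017 = 0.02276 m/day.
Seepage velocity v = q / n_e = 0.02276 / 0.29 = 0.07847 m/day.
Travel time t = L / v = 2330 / 0.07847 = 29691 days = 81.29 years.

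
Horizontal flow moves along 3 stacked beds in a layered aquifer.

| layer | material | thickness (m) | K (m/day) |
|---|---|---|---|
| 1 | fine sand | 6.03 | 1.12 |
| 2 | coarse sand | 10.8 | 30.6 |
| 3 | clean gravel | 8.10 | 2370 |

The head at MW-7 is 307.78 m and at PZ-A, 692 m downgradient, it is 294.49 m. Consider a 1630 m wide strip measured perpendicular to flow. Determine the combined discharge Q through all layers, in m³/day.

612000

Flow is parallel to layering, so each bed carries its own Darcy discharge and the transmissivities add.
Σ(K_i·b_i) = 1.12×6.03 + 30.6×10.8 + 2370×8.10 = 19534 m²/day.
Hydraulic gradient i = (307.78 − 294.49) / 692 = 13.29 / 692 = 0.01921.
Q = Σ(K_i·b_i) · W · i = 19534 × 1630 × 0.01921 = 6.115e+05 m³/day.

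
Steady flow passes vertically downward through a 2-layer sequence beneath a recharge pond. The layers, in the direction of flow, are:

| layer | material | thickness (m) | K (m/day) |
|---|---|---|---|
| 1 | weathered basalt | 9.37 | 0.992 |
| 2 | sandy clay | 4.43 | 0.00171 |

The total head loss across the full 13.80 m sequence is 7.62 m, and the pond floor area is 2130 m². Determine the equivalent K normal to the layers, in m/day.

Flow is perpendicular to layering, so the layers act in series and the equivalent K is the thickness-weighted harmonic mean.
Total thickness L = 9.37 + 4.43 = 13.80 m.
Σ(b_i/K_i) = 9.37/0.992 + 4.43/0.00171 = 2600 d.
K_eq = L / Σ(b_i/K_i) = 13.80 / 2600 = 0.005308 m/day.

0.00531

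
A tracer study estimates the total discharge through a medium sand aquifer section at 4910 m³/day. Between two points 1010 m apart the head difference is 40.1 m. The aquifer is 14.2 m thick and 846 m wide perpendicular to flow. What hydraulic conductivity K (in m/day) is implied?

10.3

Cross-sectional area A = 846 × 14.2 = 12013 m².
Hydraulic gradient i = Δh / L = 40.1 / 1010 = 0.03970.
From Q = K·A·i, K = Q / (A·i) = 4910 / (12013 × 0.03970) = 10.29 m/day.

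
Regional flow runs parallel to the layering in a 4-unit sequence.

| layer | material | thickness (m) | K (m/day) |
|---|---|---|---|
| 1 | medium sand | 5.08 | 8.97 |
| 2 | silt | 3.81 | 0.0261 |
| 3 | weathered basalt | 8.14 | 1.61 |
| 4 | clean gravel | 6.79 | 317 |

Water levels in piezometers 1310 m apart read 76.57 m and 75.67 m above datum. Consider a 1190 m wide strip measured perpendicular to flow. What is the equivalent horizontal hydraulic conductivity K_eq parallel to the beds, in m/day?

92.8

Flow is parallel to layering, so each bed carries its own Darcy discharge and the transmissivities add.
Σ(K_i·b_i) = 8.97×5.08 + 0.0261×3.81 + 1.61×8.14 + 317×6.79 = 2211 m²/day.
Total thickness b = 23.82 m, so K_eq = Σ(K_i·b_i)/b = 92.83 m/day.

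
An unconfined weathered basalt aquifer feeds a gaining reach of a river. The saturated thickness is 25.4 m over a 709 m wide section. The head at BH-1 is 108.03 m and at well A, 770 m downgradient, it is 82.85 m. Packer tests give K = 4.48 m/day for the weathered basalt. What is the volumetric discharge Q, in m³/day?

2640

Cross-sectional area A = 709 × 25.4 = 18009 m².
Hydraulic gradient i = (108.03 − 82.85) / 770 = 25.18 / 770 = 0.03270.
Darcy's law: Q = K · A · i = 4.480 × 18009 × 0.03270 = 2638 m³/day.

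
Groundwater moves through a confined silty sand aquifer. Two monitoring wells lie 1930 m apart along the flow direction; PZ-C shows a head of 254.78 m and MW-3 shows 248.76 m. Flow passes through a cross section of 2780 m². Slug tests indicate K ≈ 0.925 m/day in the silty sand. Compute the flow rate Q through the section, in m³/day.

Hydraulic gradient i = (254.78 − 248.76) / 1930 = 6.02 / 1930 = 0.003119.
Darcy's law: Q = K · A · i = 0.9250 × 2780 × 0.003119 = 8.021 m³/day.

8.02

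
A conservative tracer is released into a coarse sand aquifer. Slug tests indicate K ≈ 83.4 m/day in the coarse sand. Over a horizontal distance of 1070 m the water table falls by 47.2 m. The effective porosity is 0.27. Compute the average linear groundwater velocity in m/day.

13.6

Hydraulic gradient i = Δh / L = 47.2 / 1070 = 0.04411.
Darcy flux q = K · i = 83.40 × 0.04411 = 3.679 m/day.
Seepage velocity v = q / n_e = 3.679 / 0.27 = 13.63 m/day.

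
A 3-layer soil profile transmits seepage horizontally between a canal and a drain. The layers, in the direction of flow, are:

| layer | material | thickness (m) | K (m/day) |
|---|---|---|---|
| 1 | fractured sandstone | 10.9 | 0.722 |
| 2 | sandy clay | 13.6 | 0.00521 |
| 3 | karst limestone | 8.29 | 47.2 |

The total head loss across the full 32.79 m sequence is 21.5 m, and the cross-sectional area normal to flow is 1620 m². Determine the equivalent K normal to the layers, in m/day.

0.0125

Flow is perpendicular to layering, so the layers act in series and the equivalent K is the thickness-weighted harmonic mean.
Total thickness L = 10.9 + 13.6 + 8.29 = 32.79 m.
Σ(b_i/K_i) = 10.9/0.722 + 13.6/0.00521 + 8.29/47.2 = 2626 d.
K_eq = L / Σ(b_i/K_i) = 32.79 / 2626 = 0.01249 m/day.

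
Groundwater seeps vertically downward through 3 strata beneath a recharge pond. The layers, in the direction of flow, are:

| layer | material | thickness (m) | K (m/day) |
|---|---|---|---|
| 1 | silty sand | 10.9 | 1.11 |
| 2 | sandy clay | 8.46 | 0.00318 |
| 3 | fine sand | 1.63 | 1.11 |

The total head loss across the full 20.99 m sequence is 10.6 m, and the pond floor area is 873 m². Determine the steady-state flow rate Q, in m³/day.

Flow is perpendicular to layering, so the layers act in series and the equivalent K is the thickness-weighted harmonic mean.
Total thickness L = 10.9 + 8.46 + 1.63 = 20.99 m.
Σ(b_i/K_i) = 10.9/1.11 + 8.46/0.00318 + 1.63/1.11 = 2672 d.
K_eq = L / Σ(b_i/K_i) = 20.99 / 2672 = 0.007857 m/day.
Q = K_eq · A · (Δh/L) = 0.007857 × 873 × (10.6/20.99) = 3.464 m³/day.

3.46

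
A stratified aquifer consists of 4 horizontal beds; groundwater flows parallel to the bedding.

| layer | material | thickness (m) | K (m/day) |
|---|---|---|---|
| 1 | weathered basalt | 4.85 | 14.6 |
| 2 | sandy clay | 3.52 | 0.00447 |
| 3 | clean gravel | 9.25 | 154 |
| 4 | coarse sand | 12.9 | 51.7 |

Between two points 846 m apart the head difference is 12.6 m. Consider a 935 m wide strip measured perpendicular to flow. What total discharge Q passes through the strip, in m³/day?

Flow is parallel to layering, so each bed carries its own Darcy discharge and the transmissivities add.
Σ(K_i·b_i) = 14.6×4.85 + 0.00447×3.52 + 154×9.25 + 51.7×12.9 = 2162 m²/day.
Hydraulic gradient i = Δh / L = 12.6 / 846 = 0.01489.
Q = Σ(K_i·b_i) · W · i = 2162 × 935 × 0.01489 = 30111 m³/day.

30100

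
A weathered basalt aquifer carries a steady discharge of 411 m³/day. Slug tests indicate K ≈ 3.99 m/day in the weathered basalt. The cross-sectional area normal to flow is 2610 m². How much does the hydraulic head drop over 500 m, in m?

19.7

From Q = K·A·i, i = Q / (K·A) = 411 / (3.990 × 2610) = 0.03947.
Head loss Δh = i · L = 0.03947 × 500 = 19.73 m.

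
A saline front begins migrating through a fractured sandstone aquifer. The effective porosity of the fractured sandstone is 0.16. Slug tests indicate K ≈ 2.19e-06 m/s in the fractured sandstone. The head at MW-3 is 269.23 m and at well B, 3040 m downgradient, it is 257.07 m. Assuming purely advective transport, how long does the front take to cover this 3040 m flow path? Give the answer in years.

Convert K: 2.19e-06 m/s × 86400 = 0.1892 m/day.
Hydraulic gradient i = (269.23 − 257.07) / 3040 = 12.16 / 3040 = 0.004000.
Darcy flux q = K · i = 0.1892 × 0.004000 = 0.0007569 m/day.
Seepage velocity v = q / n_e = 0.0007569 / 0.16 = 0.004730 m/day.
Travel time t = L / v = 3040 / 0.004730 = 6.427e+05 days = 1759 years.

1760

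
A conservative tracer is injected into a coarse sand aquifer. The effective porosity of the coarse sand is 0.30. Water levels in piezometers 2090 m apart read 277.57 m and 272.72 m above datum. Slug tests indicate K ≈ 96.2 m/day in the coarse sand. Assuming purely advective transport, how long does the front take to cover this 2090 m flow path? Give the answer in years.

7.69

Hydraulic gradient i = (277.57 − 272.72) / 2090 = 4.85 / 2090 = 0.002321.
Darcy flux q = K · i = 96.20 × 0.002321 = 0.2232 m/day.
Seepage velocity v = q / n_e = 0.2232 / 0.30 = 0.7441 m/day.
Travel time t = L / v = 2090 / 0.7441 = 2809 days = 7.690 years.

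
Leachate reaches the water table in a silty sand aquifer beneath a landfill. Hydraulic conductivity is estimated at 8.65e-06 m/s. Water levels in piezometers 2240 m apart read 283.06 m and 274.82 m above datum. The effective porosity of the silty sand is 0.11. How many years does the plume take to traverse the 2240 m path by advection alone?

245

Convert K: 8.65e-06 m/s × 86400 = 0.7474 m/day.
Hydraulic gradient i = (283.06 − 274.82) / 2240 = 8.24 / 2240 = 0.003679.
Darcy flux q = K · i = 0.7474 × 0.003679 = 0.002749 m/day.
Seepage velocity v = q / n_e = 0.002749 / 0.11 = 0.02499 m/day.
Travel time t = L / v = 2240 / 0.02499 = 89626 days = 245.4 years.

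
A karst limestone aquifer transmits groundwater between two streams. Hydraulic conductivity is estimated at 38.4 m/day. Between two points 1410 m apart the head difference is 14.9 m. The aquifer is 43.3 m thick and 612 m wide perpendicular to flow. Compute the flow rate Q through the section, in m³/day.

Cross-sectional area A = 612 × 43.3 = 26500 m².
Hydraulic gradient i = Δh / L = 14.9 / 1410 = 0.01057.
Darcy's law: Q = K · A · i = 38.40 × 26500 × 0.01057 = 10753 m³/day.

10800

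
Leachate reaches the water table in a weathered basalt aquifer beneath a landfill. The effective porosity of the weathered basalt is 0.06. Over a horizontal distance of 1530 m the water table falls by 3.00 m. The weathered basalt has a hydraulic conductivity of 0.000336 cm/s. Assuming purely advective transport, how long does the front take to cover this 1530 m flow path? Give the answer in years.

Convert K: 0.000336 cm/s × 864 = 0.2903 m/day.
Hydraulic gradient i = Δh / L = 3.00 / 1530 = 0.001961.
Darcy flux q = K · i = 0.2903 × 0.001961 = 0.0005692 m/day.
Seepage velocity v = q / n_e = 0.0005692 / 0.06 = 0.009487 m/day.
Travel time t = L / v = 1530 / 0.009487 = 1.613e+05 days = 441.5 years.

442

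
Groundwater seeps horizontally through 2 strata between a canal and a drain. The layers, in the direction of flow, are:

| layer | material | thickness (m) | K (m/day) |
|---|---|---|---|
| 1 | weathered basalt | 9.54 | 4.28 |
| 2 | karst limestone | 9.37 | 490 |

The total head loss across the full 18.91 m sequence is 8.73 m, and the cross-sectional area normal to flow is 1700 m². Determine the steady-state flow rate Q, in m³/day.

6600

Flow is perpendicular to layering, so the layers act in series and the equivalent K is the thickness-weighted harmonic mean.
Total thickness L = 9.54 + 9.37 = 18.91 m.
Σ(b_i/K_i) = 9.54/4.28 + 9.37/490 = 2.248 d.
K_eq = L / Σ(b_i/K_i) = 18.91 / 2.248 = 8.412 m/day.
Q = K_eq · A · (Δh/L) = 8.412 × 1700 × (8.73/18.91) = 6602 m³/day.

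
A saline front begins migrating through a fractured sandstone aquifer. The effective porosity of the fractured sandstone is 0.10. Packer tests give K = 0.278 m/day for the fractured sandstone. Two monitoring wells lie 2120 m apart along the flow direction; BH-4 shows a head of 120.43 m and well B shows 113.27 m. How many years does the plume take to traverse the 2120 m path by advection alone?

618

Hydraulic gradient i = (120.43 − 113.27) / 2120 = 7.16 / 2120 = 0.003377.
Darcy flux q = K · i = 0.2780 × 0.003377 = 0.0009389 m/day.
Seepage velocity v = q / n_e = 0.0009389 / 0.10 = 0.009389 m/day.
Travel time t = L / v = 2120 / 0.009389 = 2.258e+05 days = 618.2 years.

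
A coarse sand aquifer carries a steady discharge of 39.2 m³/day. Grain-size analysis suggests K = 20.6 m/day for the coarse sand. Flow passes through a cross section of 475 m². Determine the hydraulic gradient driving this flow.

0.00401

From Q = K·A·i, i = Q / (K·A) = 39.2 / (20.60 × 475.0) = 0.004006.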